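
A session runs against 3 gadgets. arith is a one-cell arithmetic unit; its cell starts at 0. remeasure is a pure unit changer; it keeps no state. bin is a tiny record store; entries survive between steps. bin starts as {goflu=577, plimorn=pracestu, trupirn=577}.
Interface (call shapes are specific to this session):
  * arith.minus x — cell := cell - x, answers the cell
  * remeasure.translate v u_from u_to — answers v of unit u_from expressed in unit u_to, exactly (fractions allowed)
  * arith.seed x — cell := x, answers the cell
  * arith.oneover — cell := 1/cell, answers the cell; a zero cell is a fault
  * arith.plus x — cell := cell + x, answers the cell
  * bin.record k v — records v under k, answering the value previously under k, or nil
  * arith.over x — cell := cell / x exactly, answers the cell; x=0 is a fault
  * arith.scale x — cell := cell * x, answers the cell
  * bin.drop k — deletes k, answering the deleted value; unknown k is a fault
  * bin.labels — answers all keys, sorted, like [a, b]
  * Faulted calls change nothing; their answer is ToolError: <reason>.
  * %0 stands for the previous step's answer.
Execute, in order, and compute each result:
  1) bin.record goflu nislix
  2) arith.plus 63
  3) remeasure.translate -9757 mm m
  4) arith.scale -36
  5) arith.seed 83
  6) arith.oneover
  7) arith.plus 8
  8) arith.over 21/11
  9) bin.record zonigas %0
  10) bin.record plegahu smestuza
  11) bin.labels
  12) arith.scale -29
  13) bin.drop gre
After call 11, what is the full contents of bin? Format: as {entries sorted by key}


Answer: {goflu=nislix, plegahu=smestuza, plimorn=pracestu, trupirn=577, zonigas=1045/249}

Derivation:
[in] bin.record goflu nislix
  577
[in] arith.plus 63
  63
[in] remeasure.translate -9757 mm m
  -9757/1000
[in] arith.scale -36
  -2268
[in] arith.seed 83
  83
[in] arith.oneover
  1/83
[in] arith.plus 8
  665/83
[in] arith.over 21/11
  1045/249
[in] bin.record zonigas %0
  nil
[in] bin.record plegahu smestuza
  nil
[in] bin.labels
  [goflu, plegahu, plimorn, trupirn, zonigas]
[in] arith.scale -29
  -30305/249
[in] bin.drop gre
  ToolError: no such key gre


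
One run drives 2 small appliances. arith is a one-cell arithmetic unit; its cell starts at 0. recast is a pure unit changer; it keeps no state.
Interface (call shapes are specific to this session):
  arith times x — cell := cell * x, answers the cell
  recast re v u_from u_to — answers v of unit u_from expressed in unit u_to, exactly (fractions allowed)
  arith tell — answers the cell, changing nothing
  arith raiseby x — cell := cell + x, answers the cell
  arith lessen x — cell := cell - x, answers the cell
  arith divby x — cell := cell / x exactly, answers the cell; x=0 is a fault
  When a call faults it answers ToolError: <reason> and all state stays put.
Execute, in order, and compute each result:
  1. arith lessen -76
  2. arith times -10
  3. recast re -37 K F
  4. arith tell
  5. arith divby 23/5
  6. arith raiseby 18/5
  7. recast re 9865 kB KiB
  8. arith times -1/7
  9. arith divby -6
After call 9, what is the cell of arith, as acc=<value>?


Answer: acc=-9293/2415

Derivation:
CALL arith lessen[x→-76]
RET  76
CALL arith times[x→-10]
RET  -760
CALL recast re[v→-37; u_from→K; u_to→F]
RET  -52627/100
CALL arith tell[]
RET  -760
CALL arith divby[x→23/5]
RET  -3800/23
CALL arith raiseby[x→18/5]
RET  -18586/115
CALL recast re[v→9865; u_from→kB; u_to→KiB]
RET  1233125/128
CALL arith times[x→-1/7]
RET  18586/805
CALL arith divby[x→-6]
RET  -9293/2415


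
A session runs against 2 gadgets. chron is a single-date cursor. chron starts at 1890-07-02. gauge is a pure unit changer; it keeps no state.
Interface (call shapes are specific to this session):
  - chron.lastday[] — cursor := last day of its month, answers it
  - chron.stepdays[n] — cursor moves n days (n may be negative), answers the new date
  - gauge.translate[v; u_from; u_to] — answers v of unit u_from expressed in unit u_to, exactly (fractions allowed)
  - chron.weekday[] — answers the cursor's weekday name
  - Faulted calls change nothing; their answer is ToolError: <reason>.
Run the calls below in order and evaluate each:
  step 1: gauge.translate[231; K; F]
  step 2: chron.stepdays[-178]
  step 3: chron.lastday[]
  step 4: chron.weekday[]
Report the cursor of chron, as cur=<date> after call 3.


Answer: cur=1890-01-31

Derivation:
// 1. translate(231, K, F) => -4387/100
// 2. stepdays(-178) => 1890-01-05
// 3. lastday() => 1890-01-31
// 4. weekday() => Friday


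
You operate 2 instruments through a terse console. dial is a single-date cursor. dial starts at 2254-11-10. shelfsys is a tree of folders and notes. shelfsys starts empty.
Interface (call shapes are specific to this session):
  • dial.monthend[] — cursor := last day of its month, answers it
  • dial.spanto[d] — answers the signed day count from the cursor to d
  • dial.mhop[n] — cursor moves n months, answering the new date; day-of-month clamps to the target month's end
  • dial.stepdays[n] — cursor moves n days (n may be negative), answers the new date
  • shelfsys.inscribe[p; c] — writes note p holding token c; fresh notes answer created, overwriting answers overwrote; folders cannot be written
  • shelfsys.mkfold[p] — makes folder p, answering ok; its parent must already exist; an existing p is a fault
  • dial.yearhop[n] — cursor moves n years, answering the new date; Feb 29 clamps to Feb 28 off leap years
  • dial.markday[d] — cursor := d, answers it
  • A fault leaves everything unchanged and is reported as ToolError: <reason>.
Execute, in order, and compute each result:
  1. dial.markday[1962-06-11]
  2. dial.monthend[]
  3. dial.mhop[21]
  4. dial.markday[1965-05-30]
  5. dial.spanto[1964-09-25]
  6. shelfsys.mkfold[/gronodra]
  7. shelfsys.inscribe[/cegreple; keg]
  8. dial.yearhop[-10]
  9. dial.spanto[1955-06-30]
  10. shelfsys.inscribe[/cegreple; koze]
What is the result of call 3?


-- markday(1962-06-11) -> 1962-06-11
-- monthend() -> 1962-06-30
-- mhop(21) -> 1964-03-30
-- markday(1965-05-30) -> 1965-05-30
-- spanto(1964-09-25) -> -247
-- mkfold(/gronodra) -> ok
-- inscribe(/cegreple, keg) -> created
-- yearhop(-10) -> 1955-05-30
-- spanto(1955-06-30) -> 31
-- inscribe(/cegreple, koze) -> overwrote

Answer: 1964-03-30


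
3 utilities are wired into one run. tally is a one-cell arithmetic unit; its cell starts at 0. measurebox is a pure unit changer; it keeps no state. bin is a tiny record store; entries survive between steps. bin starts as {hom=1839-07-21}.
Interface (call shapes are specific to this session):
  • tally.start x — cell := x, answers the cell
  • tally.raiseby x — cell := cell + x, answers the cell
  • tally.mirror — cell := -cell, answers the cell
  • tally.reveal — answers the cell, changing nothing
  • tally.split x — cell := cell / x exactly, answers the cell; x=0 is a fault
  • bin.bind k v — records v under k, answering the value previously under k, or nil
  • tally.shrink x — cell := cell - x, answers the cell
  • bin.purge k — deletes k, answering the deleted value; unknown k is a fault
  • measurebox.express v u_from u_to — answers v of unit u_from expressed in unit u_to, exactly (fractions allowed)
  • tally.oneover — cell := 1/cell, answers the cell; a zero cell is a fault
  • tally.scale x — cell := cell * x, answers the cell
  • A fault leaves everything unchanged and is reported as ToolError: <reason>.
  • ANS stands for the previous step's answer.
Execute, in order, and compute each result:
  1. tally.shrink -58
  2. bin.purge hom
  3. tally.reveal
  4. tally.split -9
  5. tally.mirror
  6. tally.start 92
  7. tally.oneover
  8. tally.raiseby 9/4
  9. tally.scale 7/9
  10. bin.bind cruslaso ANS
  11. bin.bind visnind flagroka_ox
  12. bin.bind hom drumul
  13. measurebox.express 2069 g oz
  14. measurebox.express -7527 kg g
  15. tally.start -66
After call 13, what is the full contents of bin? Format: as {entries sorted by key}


Answer: {cruslaso=364/207, hom=drumul, visnind=flagroka_ox}

Derivation:
-- 1. tally.shrink(x→-58) ~> 58
-- 2. bin.purge(k→hom) ~> 1839-07-21
-- 3. tally.reveal() ~> 58
-- 4. tally.split(x→-9) ~> -58/9
-- 5. tally.mirror() ~> 58/9
-- 6. tally.start(x→92) ~> 92
-- 7. tally.oneover() ~> 1/92
-- 8. tally.raiseby(x→9/4) ~> 52/23
-- 9. tally.scale(x→7/9) ~> 364/207
-- 10. bin.bind(k→cruslaso, v→ANS) ~> nil
-- 11. bin.bind(k→visnind, v→flagroka_ox) ~> nil
-- 12. bin.bind(k→hom, v→drumul) ~> nil
-- 13. measurebox.express(v→2069, u_from→g, u_to→oz) ~> 3310400000/45359237
-- 14. measurebox.express(v→-7527, u_from→kg, u_to→g) ~> -7527000
-- 15. tally.start(x→-66) ~> -66


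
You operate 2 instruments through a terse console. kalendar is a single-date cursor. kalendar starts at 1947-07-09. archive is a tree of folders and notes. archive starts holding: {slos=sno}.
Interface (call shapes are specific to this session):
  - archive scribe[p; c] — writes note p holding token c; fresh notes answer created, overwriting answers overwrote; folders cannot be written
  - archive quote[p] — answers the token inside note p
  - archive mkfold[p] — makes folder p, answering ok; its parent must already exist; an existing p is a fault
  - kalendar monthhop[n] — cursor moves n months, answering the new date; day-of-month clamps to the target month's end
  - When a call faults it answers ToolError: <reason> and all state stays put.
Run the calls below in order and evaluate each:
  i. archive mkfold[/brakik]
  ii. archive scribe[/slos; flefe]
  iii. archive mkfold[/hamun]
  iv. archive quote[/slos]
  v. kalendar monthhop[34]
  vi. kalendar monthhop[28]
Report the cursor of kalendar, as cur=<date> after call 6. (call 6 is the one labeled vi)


> archive mkfold p='/brakik'
:: ok
> archive scribe p='/slos' c='flefe'
:: overwrote
> archive mkfold p='/hamun'
:: ok
> archive quote p='/slos'
:: flefe
> kalendar monthhop n='34'
:: 1950-05-09
> kalendar monthhop n='28'
:: 1952-09-09

Answer: cur=1952-09-09


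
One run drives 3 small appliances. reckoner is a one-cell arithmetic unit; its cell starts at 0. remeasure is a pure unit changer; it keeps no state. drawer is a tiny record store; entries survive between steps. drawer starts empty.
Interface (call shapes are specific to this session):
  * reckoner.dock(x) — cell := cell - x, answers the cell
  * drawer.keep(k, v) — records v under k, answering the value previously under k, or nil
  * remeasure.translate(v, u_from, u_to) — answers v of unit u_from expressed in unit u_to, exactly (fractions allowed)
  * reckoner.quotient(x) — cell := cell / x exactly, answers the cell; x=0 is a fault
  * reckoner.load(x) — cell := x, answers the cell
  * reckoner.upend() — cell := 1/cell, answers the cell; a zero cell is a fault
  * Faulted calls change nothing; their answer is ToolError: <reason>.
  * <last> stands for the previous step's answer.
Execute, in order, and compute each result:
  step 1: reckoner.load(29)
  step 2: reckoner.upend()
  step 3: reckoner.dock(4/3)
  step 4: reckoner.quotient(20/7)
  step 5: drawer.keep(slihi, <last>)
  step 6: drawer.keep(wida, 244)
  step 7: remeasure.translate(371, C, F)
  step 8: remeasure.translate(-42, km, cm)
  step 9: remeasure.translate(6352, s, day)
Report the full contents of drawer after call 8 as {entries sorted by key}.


I use load on x='29', which returns 29.
I invoke upend(), → 1/29.
Invoking dock on x='4/3', and observe -113/87.
Calling quotient on x='20/7', giving -791/1740.
Using keep on k='slihi', v='<last>', and see nil.
Now I run keep on k='wida', v='244': nil.
I use translate on v='371', u_from='C', u_to='F', which returns 3499/5.
Invoking translate on v='-42', u_from='km', u_to='cm', — result: -4200000.
Using translate on v='6352', u_from='s', u_to='day', giving 397/5400.

Answer: {slihi=-791/1740, wida=244}


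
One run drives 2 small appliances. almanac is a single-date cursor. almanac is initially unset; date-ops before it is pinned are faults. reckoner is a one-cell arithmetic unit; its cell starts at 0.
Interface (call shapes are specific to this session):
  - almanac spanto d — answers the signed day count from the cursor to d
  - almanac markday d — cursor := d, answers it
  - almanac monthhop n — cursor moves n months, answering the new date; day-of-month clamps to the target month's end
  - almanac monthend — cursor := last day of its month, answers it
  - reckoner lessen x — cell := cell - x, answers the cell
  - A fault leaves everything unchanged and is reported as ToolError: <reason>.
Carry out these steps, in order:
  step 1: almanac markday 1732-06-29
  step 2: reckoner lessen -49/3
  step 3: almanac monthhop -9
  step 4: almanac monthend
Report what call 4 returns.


// almanac markday(d: 1732-06-29) ~> 1732-06-29
// reckoner lessen(x: -49/3) ~> 49/3
// almanac monthhop(n: -9) ~> 1731-09-29
// almanac monthend() ~> 1731-09-30

Answer: 1731-09-30


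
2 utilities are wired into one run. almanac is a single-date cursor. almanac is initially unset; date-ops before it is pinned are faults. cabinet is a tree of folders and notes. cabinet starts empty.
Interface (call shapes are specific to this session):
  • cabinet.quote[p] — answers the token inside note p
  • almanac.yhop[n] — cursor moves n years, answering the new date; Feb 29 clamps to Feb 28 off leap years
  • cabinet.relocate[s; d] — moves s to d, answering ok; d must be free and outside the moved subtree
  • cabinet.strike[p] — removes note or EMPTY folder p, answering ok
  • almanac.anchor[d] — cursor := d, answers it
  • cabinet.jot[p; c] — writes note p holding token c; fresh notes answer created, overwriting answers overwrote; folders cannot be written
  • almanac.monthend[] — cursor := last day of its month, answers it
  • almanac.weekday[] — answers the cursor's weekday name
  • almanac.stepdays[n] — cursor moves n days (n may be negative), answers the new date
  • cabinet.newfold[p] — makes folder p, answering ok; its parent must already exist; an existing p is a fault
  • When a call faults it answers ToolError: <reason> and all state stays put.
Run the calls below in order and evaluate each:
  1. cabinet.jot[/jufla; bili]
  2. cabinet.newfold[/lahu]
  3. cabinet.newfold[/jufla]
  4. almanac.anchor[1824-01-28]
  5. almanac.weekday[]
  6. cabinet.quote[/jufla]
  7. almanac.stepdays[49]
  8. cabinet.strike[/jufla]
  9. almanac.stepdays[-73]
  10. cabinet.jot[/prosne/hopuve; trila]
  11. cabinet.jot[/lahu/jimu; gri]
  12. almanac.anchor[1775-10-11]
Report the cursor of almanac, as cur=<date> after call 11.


Calling cabinet.jot using p: /jufla, c: bili, which returns created.
I call cabinet.newfold using p: /lahu, and get ok.
Then cabinet.newfold using p: /jufla, which returns ToolError: exists.
I run almanac.anchor using d: 1824-01-28, and observe 1824-01-28.
Invoking almanac.weekday, — result: Wednesday.
I try cabinet.quote using p: /jufla, → bili.
I call almanac.stepdays using n: 49, — result: 1824-03-17.
I try cabinet.strike using p: /jufla: ok.
I call almanac.stepdays using n: -73: 1824-01-04.
I use cabinet.jot using p: /prosne/hopuve, c: trila, → ToolError: no parent.
Calling cabinet.jot using p: /lahu/jimu, c: gri, giving created.
Invoking almanac.anchor using d: 1775-10-11: 1775-10-11.

Answer: cur=1824-01-04


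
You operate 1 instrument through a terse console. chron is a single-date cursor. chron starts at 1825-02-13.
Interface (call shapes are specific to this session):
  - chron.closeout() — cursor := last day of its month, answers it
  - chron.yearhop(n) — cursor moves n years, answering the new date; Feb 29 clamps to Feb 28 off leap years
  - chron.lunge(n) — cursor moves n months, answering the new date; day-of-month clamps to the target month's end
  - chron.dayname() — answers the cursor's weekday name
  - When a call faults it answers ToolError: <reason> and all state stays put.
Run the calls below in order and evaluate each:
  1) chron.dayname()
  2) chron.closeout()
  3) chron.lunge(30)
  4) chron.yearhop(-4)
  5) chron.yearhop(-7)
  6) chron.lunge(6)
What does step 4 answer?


Answer: 1823-08-28

Derivation:
Step: dayname[]
Result: Sunday
Step: closeout[]
Result: 1825-02-28
Step: lunge[30]
Result: 1827-08-28
Step: yearhop[-4]
Result: 1823-08-28
Step: yearhop[-7]
Result: 1816-08-28
Step: lunge[6]
Result: 1817-02-28


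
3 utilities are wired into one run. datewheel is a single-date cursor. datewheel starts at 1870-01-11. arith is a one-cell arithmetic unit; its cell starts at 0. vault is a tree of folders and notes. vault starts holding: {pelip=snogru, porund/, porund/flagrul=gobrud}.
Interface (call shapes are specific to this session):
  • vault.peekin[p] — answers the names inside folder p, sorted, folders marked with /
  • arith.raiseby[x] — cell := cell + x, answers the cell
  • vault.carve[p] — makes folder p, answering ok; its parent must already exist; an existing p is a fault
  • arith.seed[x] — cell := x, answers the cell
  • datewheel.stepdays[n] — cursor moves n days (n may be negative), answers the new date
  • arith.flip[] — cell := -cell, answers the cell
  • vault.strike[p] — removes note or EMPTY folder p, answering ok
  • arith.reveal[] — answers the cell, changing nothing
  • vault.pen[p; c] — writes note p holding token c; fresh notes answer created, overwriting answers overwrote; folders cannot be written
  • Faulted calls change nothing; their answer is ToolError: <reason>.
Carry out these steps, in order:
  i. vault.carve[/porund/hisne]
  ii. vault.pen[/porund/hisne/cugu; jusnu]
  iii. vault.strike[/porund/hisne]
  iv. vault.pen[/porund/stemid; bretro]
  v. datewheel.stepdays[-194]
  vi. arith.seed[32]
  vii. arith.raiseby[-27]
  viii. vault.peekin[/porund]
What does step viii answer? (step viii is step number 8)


·→ vault.carve(/porund/hisne)
·← ok
·→ vault.pen(/porund/hisne/cugu, jusnu)
·← created
·→ vault.strike(/porund/hisne)
·← ToolError: not empty
·→ vault.pen(/porund/stemid, bretro)
·← created
·→ datewheel.stepdays(-194)
·← 1869-07-01
·→ arith.seed(32)
·← 32
·→ arith.raiseby(-27)
·← 5
·→ vault.peekin(/porund)
·← [flagrul, hisne/, stemid]

Answer: [flagrul, hisne/, stemid]


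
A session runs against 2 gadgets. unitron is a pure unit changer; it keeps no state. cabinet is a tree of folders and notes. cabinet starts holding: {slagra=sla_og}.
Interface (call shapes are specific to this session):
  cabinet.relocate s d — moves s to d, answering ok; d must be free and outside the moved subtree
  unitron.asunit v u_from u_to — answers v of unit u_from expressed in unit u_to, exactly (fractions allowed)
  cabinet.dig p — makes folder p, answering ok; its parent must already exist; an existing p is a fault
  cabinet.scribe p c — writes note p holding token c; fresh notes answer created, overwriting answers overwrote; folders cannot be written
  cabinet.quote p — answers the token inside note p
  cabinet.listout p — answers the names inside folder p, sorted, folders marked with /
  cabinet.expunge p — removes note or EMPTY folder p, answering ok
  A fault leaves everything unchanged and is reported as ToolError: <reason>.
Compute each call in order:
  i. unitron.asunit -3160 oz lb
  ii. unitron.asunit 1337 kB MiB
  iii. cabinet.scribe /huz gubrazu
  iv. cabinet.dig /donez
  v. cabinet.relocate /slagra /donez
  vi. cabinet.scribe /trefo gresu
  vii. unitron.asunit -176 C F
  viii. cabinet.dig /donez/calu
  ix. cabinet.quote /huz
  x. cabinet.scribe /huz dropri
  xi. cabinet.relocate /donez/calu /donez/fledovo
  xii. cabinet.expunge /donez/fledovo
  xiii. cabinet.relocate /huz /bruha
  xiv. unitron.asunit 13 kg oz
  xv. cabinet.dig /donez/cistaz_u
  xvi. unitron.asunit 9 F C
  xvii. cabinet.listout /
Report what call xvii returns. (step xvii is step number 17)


% unitron.asunit v: -3160 u_from: oz u_to: lb
[out] -395/2
% unitron.asunit v: 1337 u_from: kB u_to: MiB
[out] 167125/131072
% cabinet.scribe p: /huz c: gubrazu
[out] created
% cabinet.dig p: /donez
[out] ok
% cabinet.relocate s: /slagra d: /donez
[out] ToolError: exists
% cabinet.scribe p: /trefo c: gresu
[out] created
% unitron.asunit v: -176 u_from: C u_to: F
[out] -1424/5
% cabinet.dig p: /donez/calu
[out] ok
% cabinet.quote p: /huz
[out] gubrazu
% cabinet.scribe p: /huz c: dropri
[out] overwrote
% cabinet.relocate s: /donez/calu d: /donez/fledovo
[out] ok
% cabinet.expunge p: /donez/fledovo
[out] ok
% cabinet.relocate s: /huz d: /bruha
[out] ok
% unitron.asunit v: 13 u_from: kg u_to: oz
[out] 20800000000/45359237
% cabinet.dig p: /donez/cistaz_u
[out] ok
% unitron.asunit v: 9 u_from: F u_to: C
[out] -115/9
% cabinet.listout p: /
[out] [bruha, donez/, slagra, trefo]

Answer: [bruha, donez/, slagra, trefo]


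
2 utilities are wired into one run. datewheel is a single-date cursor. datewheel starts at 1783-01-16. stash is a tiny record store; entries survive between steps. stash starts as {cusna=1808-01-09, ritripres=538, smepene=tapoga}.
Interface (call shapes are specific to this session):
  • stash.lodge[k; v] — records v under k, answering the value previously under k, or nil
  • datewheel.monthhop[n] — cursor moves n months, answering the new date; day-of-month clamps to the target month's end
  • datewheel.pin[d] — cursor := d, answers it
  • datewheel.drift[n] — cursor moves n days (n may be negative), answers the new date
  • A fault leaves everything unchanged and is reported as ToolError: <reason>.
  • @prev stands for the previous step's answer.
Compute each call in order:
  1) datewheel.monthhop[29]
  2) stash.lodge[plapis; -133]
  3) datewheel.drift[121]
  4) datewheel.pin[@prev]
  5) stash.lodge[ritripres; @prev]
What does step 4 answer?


CALL monthhop[n→29]
RET  1785-06-16
CALL lodge[k→plapis; v→-133]
RET  nil
CALL drift[n→121]
RET  1785-10-15
CALL pin[d→@prev]
RET  1785-10-15
CALL lodge[k→ritripres; v→@prev]
RET  538

Answer: 1785-10-15


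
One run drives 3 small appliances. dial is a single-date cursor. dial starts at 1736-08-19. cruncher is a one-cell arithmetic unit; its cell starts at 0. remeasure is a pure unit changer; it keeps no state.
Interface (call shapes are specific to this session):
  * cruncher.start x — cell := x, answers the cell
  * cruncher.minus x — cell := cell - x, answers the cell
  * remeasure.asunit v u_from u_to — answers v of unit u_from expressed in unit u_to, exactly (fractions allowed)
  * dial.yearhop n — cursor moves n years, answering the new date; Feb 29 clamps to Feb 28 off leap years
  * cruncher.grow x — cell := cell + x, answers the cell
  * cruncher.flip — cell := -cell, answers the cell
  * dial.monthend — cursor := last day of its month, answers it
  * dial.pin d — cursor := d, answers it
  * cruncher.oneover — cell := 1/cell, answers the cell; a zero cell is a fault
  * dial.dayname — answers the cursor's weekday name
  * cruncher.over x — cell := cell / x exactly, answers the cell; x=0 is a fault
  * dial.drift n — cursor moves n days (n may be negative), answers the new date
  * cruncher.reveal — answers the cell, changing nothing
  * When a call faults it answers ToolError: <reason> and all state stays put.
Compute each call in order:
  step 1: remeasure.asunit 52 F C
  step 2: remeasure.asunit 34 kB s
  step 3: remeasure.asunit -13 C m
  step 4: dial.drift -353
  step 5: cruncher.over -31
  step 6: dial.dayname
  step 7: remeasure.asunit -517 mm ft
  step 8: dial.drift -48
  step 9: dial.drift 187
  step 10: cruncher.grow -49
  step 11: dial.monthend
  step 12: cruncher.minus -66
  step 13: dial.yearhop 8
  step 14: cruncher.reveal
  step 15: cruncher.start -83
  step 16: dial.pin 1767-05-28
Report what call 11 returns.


Answer: 1736-01-31

Derivation:
$ remeasure.asunit v='52' u_from='F' u_to='C'
[out] 100/9
$ remeasure.asunit v='34' u_from='kB' u_to='s'
[out] ToolError: incompatible units
$ remeasure.asunit v='-13' u_from='C' u_to='m'
[out] ToolError: incompatible units
$ dial.drift n='-353'
[out] 1735-09-01
$ cruncher.over x='-31'
[out] 0
$ dial.dayname
[out] Thursday
$ remeasure.asunit v='-517' u_from='mm' u_to='ft'
[out] -2585/1524
$ dial.drift n='-48'
[out] 1735-07-15
$ dial.drift n='187'
[out] 1736-01-18
$ cruncher.grow x='-49'
[out] -49
$ dial.monthend
[out] 1736-01-31
$ cruncher.minus x='-66'
[out] 17
$ dial.yearhop n='8'
[out] 1744-01-31
$ cruncher.reveal
[out] 17
$ cruncher.start x='-83'
[out] -83
$ dial.pin d='1767-05-28'
[out] 1767-05-28


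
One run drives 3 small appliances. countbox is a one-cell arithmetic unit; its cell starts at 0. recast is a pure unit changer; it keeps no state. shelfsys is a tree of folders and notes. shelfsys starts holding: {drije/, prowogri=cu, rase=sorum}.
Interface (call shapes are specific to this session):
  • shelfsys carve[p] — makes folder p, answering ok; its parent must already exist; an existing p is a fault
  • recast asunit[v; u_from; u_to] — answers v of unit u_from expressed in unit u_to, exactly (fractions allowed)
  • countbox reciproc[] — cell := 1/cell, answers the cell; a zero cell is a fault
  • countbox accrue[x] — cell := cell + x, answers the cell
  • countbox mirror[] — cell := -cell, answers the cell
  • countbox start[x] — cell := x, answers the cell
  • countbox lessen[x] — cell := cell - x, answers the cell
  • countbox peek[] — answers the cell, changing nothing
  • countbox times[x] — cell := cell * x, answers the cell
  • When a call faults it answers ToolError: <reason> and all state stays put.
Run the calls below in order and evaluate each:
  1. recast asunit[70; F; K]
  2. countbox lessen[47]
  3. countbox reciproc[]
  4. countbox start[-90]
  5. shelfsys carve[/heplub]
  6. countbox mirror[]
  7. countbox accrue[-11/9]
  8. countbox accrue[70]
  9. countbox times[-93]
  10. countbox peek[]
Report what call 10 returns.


> recast asunit v→70 u_from→F u_to→K
  52967/180
> countbox lessen x→47
  -47
> countbox reciproc
  -1/47
> countbox start x→-90
  -90
> shelfsys carve p→/heplub
  ok
> countbox mirror
  90
> countbox accrue x→-11/9
  799/9
> countbox accrue x→70
  1429/9
> countbox times x→-93
  -44299/3
> countbox peek
  -44299/3

Answer: -44299/3


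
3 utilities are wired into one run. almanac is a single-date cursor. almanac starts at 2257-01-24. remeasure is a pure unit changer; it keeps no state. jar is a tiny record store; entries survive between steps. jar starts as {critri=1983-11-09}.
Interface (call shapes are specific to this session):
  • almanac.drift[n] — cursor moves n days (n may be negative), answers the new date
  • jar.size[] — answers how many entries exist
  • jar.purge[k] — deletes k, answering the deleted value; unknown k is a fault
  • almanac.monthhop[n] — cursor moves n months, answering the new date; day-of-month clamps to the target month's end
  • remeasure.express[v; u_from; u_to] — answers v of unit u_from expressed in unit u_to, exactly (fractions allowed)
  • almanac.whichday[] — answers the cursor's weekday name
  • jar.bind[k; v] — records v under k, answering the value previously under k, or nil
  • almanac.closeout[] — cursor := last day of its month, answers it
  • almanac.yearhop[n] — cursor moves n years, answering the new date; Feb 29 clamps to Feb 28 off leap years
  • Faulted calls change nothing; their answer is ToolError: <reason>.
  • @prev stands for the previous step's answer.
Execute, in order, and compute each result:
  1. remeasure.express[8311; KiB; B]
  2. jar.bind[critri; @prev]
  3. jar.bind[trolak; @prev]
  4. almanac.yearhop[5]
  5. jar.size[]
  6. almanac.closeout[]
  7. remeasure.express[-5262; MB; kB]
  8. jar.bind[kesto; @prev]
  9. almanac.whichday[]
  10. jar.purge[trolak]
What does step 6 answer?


> remeasure.express 8311 KiB B
[out] 8510464
> jar.bind critri @prev
[out] 1983-11-09
> jar.bind trolak @prev
[out] nil
> almanac.yearhop 5
[out] 2262-01-24
> jar.size
[out] 2
> almanac.closeout
[out] 2262-01-31
> remeasure.express -5262 MB kB
[out] -5262000
> jar.bind kesto @prev
[out] nil
> almanac.whichday
[out] Friday
> jar.purge trolak
[out] 1983-11-09

Answer: 2262-01-31


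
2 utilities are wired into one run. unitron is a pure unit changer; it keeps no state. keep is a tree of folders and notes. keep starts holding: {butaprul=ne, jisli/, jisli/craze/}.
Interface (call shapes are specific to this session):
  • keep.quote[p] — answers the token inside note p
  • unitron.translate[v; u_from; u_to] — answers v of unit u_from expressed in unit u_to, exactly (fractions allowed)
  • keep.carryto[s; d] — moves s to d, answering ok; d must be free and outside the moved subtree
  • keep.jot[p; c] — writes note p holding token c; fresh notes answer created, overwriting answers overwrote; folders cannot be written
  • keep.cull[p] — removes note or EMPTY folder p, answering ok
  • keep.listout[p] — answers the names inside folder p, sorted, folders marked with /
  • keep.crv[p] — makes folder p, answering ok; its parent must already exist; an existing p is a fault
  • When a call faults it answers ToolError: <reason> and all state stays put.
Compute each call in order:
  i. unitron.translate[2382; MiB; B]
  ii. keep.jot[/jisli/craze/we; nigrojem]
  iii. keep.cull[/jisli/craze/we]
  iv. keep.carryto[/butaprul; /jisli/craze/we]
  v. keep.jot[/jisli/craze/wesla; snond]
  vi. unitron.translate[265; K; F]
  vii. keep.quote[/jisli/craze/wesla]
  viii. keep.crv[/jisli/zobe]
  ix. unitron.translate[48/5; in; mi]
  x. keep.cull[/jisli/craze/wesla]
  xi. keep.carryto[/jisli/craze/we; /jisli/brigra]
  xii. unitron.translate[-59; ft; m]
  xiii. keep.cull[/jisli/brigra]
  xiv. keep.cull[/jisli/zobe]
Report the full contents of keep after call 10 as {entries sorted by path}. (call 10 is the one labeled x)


% translate(v: 2382, u_from: MiB, u_to: B) => 2497708032
% jot(p: /jisli/craze/we, c: nigrojem) => created
% cull(p: /jisli/craze/we) => ok
% carryto(s: /butaprul, d: /jisli/craze/we) => ok
% jot(p: /jisli/craze/wesla, c: snond) => created
% translate(v: 265, u_from: K, u_to: F) => 1733/100
% quote(p: /jisli/craze/wesla) => snond
% crv(p: /jisli/zobe) => ok
% translate(v: 48/5, u_from: in, u_to: mi) => 1/6600
% cull(p: /jisli/craze/wesla) => ok
% carryto(s: /jisli/craze/we, d: /jisli/brigra) => ok
% translate(v: -59, u_from: ft, u_to: m) => -22479/1250
% cull(p: /jisli/brigra) => ok
% cull(p: /jisli/zobe) => ok

Answer: {jisli/, jisli/craze/, jisli/craze/we=ne, jisli/zobe/}


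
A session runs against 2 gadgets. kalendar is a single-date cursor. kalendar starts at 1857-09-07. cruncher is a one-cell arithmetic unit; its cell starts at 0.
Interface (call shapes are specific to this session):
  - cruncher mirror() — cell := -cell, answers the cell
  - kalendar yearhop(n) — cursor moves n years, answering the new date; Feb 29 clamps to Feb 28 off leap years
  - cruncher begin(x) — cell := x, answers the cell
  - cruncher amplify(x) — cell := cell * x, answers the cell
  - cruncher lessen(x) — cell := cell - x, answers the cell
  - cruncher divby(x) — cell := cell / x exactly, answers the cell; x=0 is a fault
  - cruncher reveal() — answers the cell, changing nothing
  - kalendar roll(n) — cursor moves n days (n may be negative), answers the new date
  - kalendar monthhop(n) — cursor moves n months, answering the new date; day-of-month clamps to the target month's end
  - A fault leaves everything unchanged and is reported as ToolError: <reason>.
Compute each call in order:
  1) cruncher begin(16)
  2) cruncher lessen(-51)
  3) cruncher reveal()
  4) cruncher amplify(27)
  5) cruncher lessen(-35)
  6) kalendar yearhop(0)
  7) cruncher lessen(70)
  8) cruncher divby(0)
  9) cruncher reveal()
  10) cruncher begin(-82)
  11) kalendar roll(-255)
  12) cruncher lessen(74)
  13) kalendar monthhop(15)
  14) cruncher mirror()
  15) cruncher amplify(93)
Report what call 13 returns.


Answer: 1858-03-26

Derivation:
>> cruncher begin(x='16')
<< 16
>> cruncher lessen(x='-51')
<< 67
>> cruncher reveal()
<< 67
>> cruncher amplify(x='27')
<< 1809
>> cruncher lessen(x='-35')
<< 1844
>> kalendar yearhop(n='0')
<< 1857-09-07
>> cruncher lessen(x='70')
<< 1774
>> cruncher divby(x='0')
<< ToolError: division by zero
>> cruncher reveal()
<< 1774
>> cruncher begin(x='-82')
<< -82
>> kalendar roll(n='-255')
<< 1856-12-26
>> cruncher lessen(x='74')
<< -156
>> kalendar monthhop(n='15')
<< 1858-03-26
>> cruncher mirror()
<< 156
>> cruncher amplify(x='93')
<< 14508


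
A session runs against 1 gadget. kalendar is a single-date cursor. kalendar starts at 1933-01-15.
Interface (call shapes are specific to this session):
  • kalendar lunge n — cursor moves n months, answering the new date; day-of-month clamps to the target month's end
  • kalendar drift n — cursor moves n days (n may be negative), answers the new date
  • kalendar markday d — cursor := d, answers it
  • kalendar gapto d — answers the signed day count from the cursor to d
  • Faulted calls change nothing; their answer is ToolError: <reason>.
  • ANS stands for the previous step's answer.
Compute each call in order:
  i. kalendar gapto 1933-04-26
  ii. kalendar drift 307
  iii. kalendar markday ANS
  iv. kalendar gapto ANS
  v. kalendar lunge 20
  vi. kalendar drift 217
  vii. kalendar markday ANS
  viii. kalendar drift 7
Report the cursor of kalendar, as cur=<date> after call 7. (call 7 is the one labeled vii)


Answer: cur=1936-02-20

Derivation:
Do: kalendar gapto[d: 1933-04-26]
See: 101
Do: kalendar drift[n: 307]
See: 1933-11-18
Do: kalendar markday[d: ANS]
See: 1933-11-18
Do: kalendar gapto[d: ANS]
See: 0
Do: kalendar lunge[n: 20]
See: 1935-07-18
Do: kalendar drift[n: 217]
See: 1936-02-20
Do: kalendar markday[d: ANS]
See: 1936-02-20
Do: kalendar drift[n: 7]
See: 1936-02-27


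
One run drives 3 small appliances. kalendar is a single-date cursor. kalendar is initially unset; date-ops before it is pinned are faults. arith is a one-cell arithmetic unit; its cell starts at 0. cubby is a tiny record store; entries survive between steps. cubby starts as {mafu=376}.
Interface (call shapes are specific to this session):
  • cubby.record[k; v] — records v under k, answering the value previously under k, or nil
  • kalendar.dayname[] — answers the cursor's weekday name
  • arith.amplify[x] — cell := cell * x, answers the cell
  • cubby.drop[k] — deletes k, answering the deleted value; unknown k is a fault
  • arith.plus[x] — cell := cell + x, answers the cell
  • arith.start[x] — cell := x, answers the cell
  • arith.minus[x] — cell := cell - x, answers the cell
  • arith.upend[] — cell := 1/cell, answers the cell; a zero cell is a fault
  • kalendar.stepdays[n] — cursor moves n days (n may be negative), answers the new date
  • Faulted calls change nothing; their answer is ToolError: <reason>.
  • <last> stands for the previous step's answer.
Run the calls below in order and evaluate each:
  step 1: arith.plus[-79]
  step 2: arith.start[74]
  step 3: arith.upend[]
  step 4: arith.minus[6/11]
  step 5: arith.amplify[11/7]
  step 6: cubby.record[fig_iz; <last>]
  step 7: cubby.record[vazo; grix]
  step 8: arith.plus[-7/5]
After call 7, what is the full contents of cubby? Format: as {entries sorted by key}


I try plus with x→-79, giving -79.
I use start with x→74, and observe 74.
Calling upend, → 1/74.
Next I call minus with x→6/11, — result: -433/814.
Now I run amplify with x→11/7, giving -433/518.
Then record with k→fig_iz, v→<last>, and observe nil.
Next I call record with k→vazo, v→grix, which returns nil.
I try plus with x→-7/5, giving -5791/2590.

Answer: {fig_iz=-433/518, mafu=376, vazo=grix}


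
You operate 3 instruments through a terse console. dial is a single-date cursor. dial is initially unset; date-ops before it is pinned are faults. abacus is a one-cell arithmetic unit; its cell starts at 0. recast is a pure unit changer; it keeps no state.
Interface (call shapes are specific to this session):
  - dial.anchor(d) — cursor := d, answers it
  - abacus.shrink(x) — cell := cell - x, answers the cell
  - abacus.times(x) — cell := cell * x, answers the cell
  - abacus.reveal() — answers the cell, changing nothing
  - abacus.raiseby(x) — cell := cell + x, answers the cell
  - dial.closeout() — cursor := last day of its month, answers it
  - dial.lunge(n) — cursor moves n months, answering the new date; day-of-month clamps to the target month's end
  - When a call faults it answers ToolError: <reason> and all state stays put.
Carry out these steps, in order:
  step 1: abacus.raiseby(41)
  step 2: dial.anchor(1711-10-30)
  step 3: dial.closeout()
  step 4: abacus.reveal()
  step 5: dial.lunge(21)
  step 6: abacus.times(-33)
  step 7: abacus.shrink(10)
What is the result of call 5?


Answer: 1713-07-31

Derivation:
I invoke raiseby using x: 41, and observe 41.
I call anchor using d: 1711-10-30, and see 1711-10-30.
Using closeout, and see 1711-10-31.
I call reveal, and observe 41.
I try lunge using n: 21, and observe 1713-07-31.
Then times using x: -33, giving -1353.
Invoking shrink using x: 10, and get -1363.


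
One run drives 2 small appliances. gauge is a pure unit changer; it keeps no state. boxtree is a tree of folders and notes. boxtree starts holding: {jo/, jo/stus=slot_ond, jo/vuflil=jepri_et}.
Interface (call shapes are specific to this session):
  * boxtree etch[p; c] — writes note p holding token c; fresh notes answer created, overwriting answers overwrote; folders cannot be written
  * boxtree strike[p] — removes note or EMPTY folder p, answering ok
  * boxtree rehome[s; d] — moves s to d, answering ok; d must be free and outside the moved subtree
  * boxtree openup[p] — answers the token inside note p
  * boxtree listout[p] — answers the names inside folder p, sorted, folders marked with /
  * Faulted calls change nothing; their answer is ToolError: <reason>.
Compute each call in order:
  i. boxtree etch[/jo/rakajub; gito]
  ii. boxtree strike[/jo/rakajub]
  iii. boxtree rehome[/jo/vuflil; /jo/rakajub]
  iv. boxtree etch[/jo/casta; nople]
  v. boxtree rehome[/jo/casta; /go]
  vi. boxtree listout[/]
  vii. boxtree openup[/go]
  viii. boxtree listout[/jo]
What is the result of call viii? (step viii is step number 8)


Answer: [rakajub, stus]

Derivation:
-- 1. boxtree etch(p='/jo/rakajub', c='gito') -> created
-- 2. boxtree strike(p='/jo/rakajub') -> ok
-- 3. boxtree rehome(s='/jo/vuflil', d='/jo/rakajub') -> ok
-- 4. boxtree etch(p='/jo/casta', c='nople') -> created
-- 5. boxtree rehome(s='/jo/casta', d='/go') -> ok
-- 6. boxtree listout(p='/') -> [go, jo/]
-- 7. boxtree openup(p='/go') -> nople
-- 8. boxtree listout(p='/jo') -> [rakajub, stus]


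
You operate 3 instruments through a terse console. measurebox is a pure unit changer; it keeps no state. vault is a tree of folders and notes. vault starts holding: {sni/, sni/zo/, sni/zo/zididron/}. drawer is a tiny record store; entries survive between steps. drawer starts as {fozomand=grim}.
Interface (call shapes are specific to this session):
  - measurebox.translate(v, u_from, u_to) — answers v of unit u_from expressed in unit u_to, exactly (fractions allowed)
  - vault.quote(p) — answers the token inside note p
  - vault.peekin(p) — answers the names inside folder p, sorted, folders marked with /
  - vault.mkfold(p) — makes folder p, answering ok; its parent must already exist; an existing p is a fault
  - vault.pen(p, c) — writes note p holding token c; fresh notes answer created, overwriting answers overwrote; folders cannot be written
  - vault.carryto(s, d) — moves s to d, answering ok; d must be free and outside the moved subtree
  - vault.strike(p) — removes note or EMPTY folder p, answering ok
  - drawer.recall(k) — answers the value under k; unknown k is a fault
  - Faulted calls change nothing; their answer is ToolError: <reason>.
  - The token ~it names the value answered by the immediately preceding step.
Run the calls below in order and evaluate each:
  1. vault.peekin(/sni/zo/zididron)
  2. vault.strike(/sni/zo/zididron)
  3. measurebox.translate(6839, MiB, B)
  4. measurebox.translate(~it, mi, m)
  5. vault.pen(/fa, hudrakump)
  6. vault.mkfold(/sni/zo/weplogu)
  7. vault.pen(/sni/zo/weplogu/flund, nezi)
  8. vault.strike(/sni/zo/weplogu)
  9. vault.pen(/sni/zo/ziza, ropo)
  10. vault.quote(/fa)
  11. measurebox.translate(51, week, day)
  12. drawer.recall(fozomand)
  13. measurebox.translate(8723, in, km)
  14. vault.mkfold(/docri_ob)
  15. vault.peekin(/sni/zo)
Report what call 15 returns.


Answer: [weplogu/, ziza]

Derivation:
$ peekin p=/sni/zo/zididron
:: []
$ strike p=/sni/zo/zididron
:: ok
$ translate v=6839 u_from=MiB u_to=B
:: 7171211264
$ translate v=~it u_from=mi u_to=m
:: 1442618227556352/125
$ pen p=/fa c=hudrakump
:: created
$ mkfold p=/sni/zo/weplogu
:: ok
$ pen p=/sni/zo/weplogu/flund c=nezi
:: created
$ strike p=/sni/zo/weplogu
:: ToolError: not empty
$ pen p=/sni/zo/ziza c=ropo
:: created
$ quote p=/fa
:: hudrakump
$ translate v=51 u_from=week u_to=day
:: 357
$ recall k=fozomand
:: grim
$ translate v=8723 u_from=in u_to=km
:: 1107821/5000000
$ mkfold p=/docri_ob
:: ok
$ peekin p=/sni/zo
:: [weplogu/, ziza]
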